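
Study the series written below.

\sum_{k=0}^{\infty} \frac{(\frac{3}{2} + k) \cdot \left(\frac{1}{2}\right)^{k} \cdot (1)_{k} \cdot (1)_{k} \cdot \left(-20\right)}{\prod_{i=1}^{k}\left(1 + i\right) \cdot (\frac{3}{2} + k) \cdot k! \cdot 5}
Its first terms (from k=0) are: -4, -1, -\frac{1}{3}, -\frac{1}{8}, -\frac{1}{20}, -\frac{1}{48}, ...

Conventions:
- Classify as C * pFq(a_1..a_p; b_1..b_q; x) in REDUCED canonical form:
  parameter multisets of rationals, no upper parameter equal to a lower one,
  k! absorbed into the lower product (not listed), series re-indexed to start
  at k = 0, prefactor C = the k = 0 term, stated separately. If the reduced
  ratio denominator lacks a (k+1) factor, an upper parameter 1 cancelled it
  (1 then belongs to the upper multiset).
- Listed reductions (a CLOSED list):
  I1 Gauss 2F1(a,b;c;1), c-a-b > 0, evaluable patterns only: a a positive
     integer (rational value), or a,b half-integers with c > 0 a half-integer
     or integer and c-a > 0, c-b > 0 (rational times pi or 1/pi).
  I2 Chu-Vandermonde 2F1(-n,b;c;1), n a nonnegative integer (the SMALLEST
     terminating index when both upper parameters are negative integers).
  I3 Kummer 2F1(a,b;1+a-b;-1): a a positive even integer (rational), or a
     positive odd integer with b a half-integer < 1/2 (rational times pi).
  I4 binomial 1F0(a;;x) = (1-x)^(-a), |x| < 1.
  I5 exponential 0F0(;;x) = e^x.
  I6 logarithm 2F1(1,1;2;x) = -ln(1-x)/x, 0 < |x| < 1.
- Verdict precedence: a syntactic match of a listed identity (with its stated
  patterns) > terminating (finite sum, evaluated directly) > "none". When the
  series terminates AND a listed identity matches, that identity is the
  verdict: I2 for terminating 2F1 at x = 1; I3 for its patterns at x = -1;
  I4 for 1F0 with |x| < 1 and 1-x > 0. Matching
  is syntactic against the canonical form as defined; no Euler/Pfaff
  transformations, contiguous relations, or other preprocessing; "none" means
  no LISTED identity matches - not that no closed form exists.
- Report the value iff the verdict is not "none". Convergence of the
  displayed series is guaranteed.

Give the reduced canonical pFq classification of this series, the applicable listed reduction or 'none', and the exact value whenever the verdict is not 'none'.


The series (x = \frac{1}{2}) is 2F1: upper {1, 1}, lower {2}, prefactor -4. Verdict: logarithm (I6) fires (the logarithm: parameters (1,1;2), x = \frac{1}{2}). Value: 8 \cdot \ln\left(\frac{1}{2}\right).

The tell: t_0 being -4, the lower running product (C = -4) is a rising factorial.
Term ratio: r(k) = \frac{1}{2} * (k+1) (k+1) / [(k+2) (k+1)] - rational; roots negated = parameters, x = \frac{1}{2}, C = -4.


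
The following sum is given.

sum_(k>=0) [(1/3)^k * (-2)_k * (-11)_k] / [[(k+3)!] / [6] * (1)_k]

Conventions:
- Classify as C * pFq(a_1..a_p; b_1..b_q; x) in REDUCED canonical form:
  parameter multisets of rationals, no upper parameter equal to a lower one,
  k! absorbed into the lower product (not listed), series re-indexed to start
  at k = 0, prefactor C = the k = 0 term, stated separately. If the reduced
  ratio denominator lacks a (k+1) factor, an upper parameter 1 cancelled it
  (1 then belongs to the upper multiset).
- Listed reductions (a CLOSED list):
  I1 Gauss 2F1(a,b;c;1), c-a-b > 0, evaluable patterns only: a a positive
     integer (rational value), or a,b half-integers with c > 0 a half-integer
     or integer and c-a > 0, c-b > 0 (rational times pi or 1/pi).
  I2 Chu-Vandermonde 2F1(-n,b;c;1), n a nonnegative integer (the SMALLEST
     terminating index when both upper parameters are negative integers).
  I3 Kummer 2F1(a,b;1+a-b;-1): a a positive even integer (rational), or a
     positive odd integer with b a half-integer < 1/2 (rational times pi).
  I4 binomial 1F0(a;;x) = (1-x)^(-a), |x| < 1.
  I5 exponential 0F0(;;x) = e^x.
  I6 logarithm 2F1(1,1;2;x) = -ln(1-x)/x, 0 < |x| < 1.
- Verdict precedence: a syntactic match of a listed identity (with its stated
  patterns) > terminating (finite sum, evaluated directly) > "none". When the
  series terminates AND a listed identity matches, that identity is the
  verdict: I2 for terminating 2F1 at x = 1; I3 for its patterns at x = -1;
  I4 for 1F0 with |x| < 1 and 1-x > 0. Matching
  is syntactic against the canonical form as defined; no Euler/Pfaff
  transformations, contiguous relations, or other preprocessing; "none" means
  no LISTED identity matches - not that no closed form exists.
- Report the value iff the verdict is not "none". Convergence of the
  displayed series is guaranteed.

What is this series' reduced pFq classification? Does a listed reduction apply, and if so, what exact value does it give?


Prefactor 1, argument 1/3: 2F1 with upper {-11, -2} over lower {4}. Verdict: terminating. (-2)_k vanishes past k = 2, leaving a 3-term sum, computed directly. Exact value: 31/9.

First insight: x = (1/3) and the denominator's factorial ratio (C = 1) is a lower Pochhammer.
Adjacent-term ratio: r(k) = (1/3) * (k-11) (k-2) / [(k+4) (k+1)] ; factor over Q: parameters, x = (1/3), and C = 1.


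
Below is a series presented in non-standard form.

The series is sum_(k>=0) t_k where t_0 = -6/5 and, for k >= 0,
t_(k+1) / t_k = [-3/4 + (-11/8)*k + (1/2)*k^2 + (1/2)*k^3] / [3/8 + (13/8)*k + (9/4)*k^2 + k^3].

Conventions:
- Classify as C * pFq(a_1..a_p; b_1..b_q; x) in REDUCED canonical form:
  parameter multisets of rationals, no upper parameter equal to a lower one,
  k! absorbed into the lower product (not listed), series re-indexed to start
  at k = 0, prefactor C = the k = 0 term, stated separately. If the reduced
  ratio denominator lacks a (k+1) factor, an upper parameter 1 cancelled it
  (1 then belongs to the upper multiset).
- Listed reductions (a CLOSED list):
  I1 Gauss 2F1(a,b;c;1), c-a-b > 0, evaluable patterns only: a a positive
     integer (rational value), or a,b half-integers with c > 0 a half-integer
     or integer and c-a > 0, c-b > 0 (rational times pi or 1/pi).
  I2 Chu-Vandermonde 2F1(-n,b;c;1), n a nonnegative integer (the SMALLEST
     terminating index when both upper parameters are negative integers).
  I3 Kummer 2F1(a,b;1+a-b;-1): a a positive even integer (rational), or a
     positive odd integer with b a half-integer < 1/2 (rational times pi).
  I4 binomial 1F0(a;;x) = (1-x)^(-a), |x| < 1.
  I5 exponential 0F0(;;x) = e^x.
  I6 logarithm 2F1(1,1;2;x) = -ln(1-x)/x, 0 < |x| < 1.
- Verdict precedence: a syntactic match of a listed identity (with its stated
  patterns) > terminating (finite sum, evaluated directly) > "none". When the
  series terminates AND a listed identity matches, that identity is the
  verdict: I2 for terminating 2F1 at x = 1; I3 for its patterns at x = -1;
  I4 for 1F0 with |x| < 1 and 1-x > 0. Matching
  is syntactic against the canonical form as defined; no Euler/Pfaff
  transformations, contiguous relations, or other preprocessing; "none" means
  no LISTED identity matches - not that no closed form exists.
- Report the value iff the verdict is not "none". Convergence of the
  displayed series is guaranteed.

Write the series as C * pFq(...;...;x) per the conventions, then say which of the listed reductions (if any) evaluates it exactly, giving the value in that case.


Canonical form: C = -6/5 times 2F1 with upper {-3/2, 2}, lower {3/4}, x = 1/2. Verdict: none - at argument 1/2 the multisets {-3/2, 2} ; {3/4} match no listed identity.

Key observation: t_0 being -6/5, cancel k + 1/2 from the displayed ratio first; then prefactor -6/5.
Adjacent-term ratio: r(k) = (1/2) * (k-3/2) (k+2) / [(k+3/4) (k+1)] - rational in k. x = (1/2); t_0 = -6/5; negate the roots.


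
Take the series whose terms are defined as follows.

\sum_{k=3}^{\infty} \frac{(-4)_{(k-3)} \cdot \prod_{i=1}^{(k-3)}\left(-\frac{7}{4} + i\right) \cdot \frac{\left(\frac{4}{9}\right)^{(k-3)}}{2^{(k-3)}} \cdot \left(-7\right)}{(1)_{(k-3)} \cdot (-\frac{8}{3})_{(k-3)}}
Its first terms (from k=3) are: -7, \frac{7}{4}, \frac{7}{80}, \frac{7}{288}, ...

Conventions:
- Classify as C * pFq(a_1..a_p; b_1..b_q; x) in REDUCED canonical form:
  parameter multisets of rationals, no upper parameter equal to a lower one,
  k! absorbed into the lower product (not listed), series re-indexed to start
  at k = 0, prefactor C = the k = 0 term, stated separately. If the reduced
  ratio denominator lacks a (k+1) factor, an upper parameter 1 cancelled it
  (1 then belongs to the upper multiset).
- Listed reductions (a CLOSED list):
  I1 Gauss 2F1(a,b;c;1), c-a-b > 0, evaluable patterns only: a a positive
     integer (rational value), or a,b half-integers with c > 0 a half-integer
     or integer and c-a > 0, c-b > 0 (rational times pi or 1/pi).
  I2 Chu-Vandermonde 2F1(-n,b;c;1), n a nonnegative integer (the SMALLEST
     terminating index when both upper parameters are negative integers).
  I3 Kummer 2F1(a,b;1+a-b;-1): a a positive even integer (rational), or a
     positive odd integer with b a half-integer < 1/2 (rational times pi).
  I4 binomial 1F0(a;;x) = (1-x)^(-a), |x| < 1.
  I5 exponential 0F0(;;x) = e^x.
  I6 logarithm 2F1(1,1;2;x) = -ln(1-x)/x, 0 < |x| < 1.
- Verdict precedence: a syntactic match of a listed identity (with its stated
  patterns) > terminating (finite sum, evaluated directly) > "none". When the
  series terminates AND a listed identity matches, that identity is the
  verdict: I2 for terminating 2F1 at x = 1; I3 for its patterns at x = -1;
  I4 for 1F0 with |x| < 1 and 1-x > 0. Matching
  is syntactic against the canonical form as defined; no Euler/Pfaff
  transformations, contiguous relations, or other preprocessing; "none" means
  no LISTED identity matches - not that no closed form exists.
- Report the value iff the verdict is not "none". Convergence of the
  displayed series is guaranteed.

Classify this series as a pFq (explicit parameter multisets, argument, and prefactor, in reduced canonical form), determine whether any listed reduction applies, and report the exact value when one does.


Key step: x = \frac{2}{9} and the two k-th powers (C = -7) combine into one argument.
Ratio: r(k) = \frac{2}{9} * (k-4) (k-\frac{3}{4}) / [(k-\frac{8}{3}) (k+1)] - poly over poly, x = \frac{2}{9} from leading terms; C = -7 at k = 0.

The series (x = \frac{2}{9}) is 2F1: upper {-4, -\frac{3}{4}}, lower {-\frac{8}{3}}, prefactor -7. Verdict: terminating. With -4 upstairs the series is a 5-term polynomial sum; evaluated term by term. Value: -\frac{59297}{11520}.


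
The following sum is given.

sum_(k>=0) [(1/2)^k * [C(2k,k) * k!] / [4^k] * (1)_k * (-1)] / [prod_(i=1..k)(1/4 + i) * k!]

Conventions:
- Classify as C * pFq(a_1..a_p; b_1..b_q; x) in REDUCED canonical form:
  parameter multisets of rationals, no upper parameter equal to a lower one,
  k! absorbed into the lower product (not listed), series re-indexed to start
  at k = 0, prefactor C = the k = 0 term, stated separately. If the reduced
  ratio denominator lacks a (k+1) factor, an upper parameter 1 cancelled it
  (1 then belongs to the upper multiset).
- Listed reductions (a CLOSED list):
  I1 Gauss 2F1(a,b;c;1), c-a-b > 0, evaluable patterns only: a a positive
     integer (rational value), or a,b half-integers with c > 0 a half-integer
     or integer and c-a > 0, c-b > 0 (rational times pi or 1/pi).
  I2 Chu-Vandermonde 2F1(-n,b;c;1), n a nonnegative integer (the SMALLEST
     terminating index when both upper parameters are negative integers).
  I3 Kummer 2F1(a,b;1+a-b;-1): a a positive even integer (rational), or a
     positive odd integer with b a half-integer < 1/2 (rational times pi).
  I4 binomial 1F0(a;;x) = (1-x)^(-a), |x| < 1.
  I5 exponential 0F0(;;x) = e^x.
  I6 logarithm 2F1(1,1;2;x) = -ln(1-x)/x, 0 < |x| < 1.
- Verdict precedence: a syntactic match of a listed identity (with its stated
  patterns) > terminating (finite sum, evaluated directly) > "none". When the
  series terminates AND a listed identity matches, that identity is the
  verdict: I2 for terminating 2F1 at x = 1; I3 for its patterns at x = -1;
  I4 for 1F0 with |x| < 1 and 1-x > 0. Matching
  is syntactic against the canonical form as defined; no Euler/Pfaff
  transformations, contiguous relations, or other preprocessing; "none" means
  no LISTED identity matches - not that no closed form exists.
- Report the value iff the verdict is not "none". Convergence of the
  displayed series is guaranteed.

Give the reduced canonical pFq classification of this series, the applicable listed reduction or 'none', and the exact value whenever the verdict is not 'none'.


Reduced: x = 1/2, 2F1, upper = {1/2, 1}, lower = {5/4}, C = -1. Verdict: none (x = 1/2): each listed identity misses the multisets {1/2, 1} ; {5/4}.

Structural cue: t_0 = -1 here, and C(2k,k) (prefactor -1) equals 4^k (1/2)_k / k!.
Step ratio: r(k) = (1/2) * (k+1/2) (k+1) / [(k+5/4) (k+1)] - rational; roots negated = parameters, x = (1/2), C = -1.


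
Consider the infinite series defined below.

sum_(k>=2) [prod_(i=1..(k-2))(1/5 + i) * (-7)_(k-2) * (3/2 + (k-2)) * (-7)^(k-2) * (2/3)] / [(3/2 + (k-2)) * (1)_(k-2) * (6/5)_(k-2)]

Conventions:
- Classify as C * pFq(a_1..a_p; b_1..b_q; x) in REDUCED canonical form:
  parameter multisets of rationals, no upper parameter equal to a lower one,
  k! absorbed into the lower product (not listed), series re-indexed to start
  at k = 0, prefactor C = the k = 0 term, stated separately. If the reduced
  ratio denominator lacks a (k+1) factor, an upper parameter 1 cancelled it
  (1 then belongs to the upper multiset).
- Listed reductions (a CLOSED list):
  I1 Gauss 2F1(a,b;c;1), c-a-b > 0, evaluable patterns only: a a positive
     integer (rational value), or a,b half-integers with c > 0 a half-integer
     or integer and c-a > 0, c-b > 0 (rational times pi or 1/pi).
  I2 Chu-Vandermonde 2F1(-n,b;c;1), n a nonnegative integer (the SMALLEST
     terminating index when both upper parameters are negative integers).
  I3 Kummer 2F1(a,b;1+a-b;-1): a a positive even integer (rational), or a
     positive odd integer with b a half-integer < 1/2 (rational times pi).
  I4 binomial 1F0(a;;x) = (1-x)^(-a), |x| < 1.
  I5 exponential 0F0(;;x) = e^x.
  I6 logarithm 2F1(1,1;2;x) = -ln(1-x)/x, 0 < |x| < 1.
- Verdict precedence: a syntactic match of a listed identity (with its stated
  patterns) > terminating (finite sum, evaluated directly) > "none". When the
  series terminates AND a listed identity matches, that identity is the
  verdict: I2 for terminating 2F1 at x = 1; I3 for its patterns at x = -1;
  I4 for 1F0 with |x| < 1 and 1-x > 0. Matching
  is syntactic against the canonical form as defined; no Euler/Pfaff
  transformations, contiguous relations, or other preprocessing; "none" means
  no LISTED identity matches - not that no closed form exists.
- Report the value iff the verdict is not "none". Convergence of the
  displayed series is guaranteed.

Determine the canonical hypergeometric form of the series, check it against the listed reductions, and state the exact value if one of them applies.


Structural cue: t_0 being 2/3, (1)_k (C = 2/3, x = -7) is k! itself.
Consecutive-term ratio: r(k) = (-7) * (k-7) / [(k+1)] - poly over poly, x = (-7) from leading terms; C = 2/3 at k = 0.

Reduced: x = -7, 1F0, upper = {-7}, lower = {-}, C = 2/3. Verdict: terminating. With -7 upstairs the series is a 8-term polynomial sum; evaluated term by term. Value: 4194304/3.


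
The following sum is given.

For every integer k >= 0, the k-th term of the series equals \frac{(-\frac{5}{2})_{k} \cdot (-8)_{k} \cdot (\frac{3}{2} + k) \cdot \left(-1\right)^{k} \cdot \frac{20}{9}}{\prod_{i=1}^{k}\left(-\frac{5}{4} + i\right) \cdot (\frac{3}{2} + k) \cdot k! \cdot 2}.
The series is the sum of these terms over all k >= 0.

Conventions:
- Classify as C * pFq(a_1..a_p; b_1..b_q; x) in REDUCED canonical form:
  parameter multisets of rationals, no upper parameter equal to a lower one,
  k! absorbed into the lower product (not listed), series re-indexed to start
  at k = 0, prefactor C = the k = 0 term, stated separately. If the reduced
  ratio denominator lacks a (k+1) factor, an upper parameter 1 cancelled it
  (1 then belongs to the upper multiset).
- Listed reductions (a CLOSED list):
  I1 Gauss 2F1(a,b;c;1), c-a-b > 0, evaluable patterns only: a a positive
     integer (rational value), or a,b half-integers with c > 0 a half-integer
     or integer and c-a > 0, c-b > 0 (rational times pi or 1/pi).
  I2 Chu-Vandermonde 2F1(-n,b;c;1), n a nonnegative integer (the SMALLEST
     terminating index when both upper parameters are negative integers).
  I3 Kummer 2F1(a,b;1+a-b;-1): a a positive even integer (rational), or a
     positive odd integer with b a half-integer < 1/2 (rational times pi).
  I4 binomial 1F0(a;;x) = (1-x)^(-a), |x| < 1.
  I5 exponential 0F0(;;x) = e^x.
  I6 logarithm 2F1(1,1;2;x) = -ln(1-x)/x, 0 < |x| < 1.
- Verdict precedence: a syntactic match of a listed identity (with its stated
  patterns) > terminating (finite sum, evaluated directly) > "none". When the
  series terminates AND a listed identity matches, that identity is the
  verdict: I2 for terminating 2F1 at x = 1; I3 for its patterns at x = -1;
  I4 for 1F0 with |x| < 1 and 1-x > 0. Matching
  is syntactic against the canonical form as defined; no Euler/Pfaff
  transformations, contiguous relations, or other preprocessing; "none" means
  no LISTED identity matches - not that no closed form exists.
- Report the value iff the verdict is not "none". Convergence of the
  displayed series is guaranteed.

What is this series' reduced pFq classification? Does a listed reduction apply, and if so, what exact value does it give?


First insight: t_0 being \frac{10}{9}, the factor k + 3/2 cancels (top and bottom), leaving prefactor 10/9.
Term ratio: r(k) = -1 * (k-8) (k-\frac{5}{2}) / [(k-\frac{1}{4}) (k+1)] - rational in k. x = -1; t_0 = \frac{10}{9}; negate the roots.

At argument -1: a 2F1 with upper {-8, -\frac{5}{2}}, lower {-\frac{1}{4}}, scaled by C = \frac{10}{9}. Verdict: terminating. (-8)_k vanishes past k = 8, leaving a 9-term sum, computed directly. Exact value: -\frac{8035630}{129789}.


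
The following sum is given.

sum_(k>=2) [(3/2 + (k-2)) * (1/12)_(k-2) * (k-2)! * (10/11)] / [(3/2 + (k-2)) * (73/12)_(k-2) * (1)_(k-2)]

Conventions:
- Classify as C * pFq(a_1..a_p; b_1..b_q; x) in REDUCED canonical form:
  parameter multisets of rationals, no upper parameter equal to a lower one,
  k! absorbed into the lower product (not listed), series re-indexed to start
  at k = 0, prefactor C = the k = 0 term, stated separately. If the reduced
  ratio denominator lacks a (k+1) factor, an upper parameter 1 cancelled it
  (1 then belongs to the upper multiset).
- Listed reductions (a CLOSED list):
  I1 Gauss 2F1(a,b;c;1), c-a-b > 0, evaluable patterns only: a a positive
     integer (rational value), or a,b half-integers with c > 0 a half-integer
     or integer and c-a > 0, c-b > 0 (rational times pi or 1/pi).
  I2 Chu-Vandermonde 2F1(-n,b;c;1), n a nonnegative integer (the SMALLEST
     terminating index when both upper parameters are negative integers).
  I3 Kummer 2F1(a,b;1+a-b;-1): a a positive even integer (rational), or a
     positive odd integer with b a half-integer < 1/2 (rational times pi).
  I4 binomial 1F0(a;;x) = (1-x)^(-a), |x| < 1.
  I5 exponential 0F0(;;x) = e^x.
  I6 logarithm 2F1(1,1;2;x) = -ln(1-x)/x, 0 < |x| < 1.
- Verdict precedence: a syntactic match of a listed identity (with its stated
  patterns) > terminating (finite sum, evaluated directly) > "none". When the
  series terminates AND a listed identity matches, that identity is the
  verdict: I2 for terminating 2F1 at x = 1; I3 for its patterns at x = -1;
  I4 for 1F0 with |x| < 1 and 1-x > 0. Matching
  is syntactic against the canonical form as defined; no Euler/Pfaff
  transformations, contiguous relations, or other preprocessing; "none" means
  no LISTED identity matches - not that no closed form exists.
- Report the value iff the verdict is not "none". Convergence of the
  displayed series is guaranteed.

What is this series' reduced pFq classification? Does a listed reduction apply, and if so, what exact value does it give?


Prefactor 10/11, argument 1: 2F1 with upper {1/12, 1} over lower {73/12}. Verdict: this is the Gauss summation I1 (x = 1: the Gamma ratio telescopes since c-a-b = 5 > 0 and a = 1 in Z>0). Hence: 61/66.

The tell: t_0 = 10/11 here, and k + 3/2 divides numerator and denominator alike; prefactor 10/11 after cancelling.
Consecutive-term ratio: r(k) = 1 * (k+1/12) (k+1) / [(k+73/12) (k+1)] ; factor over Q: parameters, x = 1, and C = 10/11.


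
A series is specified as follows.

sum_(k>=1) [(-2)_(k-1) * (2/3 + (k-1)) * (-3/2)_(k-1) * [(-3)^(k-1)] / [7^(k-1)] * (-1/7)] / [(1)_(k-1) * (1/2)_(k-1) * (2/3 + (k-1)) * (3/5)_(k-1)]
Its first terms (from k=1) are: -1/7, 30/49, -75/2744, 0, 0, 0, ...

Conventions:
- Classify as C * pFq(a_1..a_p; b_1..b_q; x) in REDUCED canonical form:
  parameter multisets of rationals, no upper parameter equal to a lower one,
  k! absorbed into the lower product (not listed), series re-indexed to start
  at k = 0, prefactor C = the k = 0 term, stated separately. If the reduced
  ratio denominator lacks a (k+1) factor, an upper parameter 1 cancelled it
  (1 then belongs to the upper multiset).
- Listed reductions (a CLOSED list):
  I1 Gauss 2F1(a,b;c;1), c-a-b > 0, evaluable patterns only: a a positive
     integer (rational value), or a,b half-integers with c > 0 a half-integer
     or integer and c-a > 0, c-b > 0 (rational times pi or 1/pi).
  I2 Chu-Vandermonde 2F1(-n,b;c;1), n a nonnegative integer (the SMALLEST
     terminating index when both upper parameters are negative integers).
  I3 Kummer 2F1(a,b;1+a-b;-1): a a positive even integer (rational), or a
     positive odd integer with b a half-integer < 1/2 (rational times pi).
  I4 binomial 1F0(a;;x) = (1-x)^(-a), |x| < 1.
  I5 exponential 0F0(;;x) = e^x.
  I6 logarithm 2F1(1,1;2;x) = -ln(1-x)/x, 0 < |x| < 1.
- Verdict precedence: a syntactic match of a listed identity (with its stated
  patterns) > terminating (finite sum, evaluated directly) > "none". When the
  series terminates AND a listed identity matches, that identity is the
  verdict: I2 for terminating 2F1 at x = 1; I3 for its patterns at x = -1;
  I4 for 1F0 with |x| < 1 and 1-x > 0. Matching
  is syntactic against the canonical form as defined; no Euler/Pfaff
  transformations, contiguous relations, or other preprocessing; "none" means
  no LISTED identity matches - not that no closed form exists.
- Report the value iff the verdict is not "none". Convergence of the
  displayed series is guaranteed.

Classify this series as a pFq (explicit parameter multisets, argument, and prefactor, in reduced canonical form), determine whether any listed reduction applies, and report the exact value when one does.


With C = -1/7: the canonical form is 2F2(-2, -3/2; 1/2, 3/5; -3/7). Verdict: terminating. With -2 upstairs the series is a 3-term polynomial sum; evaluated term by term. Exact value: 1213/2744.

The tell: from the first term -1/7: (1)_k (prefactor -1/7) is k! itself.
Ratio: r(k) = (-3/7) * (k-2) (k-3/2) / [(k+1/2) (k+3/5) (k+1)] - poly over poly, x = (-3/7) from leading terms; C = -1/7 at k = 0.


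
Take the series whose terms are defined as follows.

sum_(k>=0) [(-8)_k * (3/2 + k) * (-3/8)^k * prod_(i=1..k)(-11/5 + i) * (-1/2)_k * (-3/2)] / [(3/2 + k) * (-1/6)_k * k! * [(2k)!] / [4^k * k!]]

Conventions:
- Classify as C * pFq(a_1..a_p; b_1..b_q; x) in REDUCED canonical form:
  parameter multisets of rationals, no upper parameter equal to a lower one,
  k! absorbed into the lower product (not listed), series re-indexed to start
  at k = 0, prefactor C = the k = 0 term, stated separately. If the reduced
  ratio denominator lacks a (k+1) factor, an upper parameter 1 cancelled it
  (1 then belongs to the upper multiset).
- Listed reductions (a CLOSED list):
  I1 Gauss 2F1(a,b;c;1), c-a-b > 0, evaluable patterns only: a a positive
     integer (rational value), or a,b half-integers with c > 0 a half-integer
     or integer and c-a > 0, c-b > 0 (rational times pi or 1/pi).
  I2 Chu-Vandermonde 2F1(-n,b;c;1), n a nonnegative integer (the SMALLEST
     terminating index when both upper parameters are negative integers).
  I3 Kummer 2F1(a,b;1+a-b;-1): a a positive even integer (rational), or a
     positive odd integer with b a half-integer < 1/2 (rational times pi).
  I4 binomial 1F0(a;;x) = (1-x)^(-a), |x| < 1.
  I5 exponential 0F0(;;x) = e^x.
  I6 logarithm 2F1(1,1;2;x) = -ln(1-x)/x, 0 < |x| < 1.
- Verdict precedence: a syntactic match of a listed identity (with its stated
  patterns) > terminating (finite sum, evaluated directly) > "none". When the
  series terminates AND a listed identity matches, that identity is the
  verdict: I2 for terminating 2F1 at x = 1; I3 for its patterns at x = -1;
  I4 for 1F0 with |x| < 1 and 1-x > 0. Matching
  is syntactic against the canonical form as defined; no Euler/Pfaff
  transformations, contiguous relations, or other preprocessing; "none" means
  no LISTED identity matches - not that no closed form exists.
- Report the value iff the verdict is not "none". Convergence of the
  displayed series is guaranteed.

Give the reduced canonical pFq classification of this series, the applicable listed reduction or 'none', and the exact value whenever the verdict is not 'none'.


Canonical form: C = -3/2 times 3F2 with upper {-8, -6/5, -1/2}, lower {-1/6, 1/2}, x = -3/8. Verdict: terminating - upper -8 stops the sum at k = 8; the 9 terms are added exactly. Value: 974823047384961098607/36564306350000000000.

Key observation: t_0 = -3/2 here, and the factor k + 3/2 cancels (top and bottom), leaving C = -3/2, x = -3/8.
Consecutive-term ratio: r(k) = (-3/8) * (k-8) (k-6/5) (k-1/2) / [(k-1/6) (k+1/2) (k+1)] - rational in k, leading ratio (-3/8); with t_0 = -3/2, classification follows.


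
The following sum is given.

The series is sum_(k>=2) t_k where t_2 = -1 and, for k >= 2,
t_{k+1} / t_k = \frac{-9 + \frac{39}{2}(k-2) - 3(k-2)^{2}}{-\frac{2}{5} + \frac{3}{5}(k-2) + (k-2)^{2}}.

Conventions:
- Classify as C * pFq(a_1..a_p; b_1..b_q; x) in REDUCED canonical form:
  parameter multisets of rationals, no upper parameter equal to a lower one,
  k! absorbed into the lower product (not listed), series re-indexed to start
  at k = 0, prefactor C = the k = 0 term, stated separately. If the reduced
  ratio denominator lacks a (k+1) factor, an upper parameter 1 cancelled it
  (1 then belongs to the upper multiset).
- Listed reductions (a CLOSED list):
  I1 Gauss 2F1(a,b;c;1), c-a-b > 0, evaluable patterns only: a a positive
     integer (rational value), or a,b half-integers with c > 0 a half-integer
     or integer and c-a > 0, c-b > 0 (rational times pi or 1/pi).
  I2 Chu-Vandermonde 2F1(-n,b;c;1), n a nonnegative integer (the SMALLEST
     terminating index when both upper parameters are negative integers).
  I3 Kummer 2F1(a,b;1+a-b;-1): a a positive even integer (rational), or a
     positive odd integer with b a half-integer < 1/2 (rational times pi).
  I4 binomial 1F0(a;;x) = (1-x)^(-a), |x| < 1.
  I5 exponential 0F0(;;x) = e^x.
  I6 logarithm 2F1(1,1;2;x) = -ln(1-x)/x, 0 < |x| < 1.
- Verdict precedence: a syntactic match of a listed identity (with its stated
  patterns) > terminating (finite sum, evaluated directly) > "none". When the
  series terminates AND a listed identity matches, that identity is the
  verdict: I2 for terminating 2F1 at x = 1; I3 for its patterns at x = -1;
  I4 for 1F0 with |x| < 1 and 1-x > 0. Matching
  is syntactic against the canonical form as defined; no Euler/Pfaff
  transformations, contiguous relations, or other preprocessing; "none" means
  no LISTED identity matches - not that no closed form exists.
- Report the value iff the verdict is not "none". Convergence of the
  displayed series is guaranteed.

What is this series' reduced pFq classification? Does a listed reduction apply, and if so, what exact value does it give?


Structural cue: t_0 being -1, factor the ratio over Q (C = -1, x = -3): negated roots = parameters.
Ratio: r(k) = -3 * (k-6) (k-\frac{1}{2}) / [(k-\frac{2}{5}) (k+1)] - rational in k, leading ratio -3; with t_0 = -1, classification follows.

This is -1 * 2F1(-6, -\frac{1}{2}; -\frac{2}{5}; -3) in reduced canonical form. Verdict: terminating at k = 6: the factor (-6)_k kills every later term; summing the 7 survivors is exact. Value: -\frac{2335781647}{612352}.


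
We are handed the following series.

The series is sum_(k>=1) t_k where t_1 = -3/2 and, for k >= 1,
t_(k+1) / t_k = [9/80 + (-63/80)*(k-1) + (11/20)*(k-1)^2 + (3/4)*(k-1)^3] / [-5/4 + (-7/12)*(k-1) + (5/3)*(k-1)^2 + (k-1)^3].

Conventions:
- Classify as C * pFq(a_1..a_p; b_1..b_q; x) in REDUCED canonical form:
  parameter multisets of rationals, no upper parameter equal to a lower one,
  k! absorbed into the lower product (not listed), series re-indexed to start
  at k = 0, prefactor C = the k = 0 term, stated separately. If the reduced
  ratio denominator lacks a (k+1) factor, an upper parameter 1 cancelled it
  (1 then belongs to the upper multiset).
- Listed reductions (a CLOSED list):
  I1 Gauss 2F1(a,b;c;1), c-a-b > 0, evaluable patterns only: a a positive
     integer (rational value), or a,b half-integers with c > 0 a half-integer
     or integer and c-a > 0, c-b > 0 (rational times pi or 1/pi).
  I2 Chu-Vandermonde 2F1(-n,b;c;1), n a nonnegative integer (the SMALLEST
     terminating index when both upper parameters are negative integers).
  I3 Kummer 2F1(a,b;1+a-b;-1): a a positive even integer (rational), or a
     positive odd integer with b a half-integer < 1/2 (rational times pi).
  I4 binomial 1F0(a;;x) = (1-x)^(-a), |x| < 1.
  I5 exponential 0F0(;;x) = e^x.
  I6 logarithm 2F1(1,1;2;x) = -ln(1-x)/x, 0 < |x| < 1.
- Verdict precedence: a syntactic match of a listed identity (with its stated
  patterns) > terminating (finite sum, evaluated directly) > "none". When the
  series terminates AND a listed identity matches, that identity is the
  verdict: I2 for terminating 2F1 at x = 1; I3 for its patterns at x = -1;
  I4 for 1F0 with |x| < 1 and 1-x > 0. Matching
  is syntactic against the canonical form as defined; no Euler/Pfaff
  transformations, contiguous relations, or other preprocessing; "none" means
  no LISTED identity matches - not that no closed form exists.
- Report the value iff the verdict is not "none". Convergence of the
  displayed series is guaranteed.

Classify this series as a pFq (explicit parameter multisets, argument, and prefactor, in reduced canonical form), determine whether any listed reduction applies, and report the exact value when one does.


x = 3/4 here; the reduced form reads 2F1, upper {-3/5, -1/6}, lower {-5/6}, C = -3/2. Verdict: none here - no I1-I6 shape fits x = 3/4 with lower {-5/6}.

Key observation: t_0 = -3/2 here, and the expanded ratio factors over Q; C = -3/2, x = 3/4, roots give parameters.
Term ratio: r(k) = (3/4) * (k-3/5) (k-1/6) / [(k-5/6) (k+1)] - poly over poly, x = (3/4) from leading terms; C = -3/2 at k = 0.


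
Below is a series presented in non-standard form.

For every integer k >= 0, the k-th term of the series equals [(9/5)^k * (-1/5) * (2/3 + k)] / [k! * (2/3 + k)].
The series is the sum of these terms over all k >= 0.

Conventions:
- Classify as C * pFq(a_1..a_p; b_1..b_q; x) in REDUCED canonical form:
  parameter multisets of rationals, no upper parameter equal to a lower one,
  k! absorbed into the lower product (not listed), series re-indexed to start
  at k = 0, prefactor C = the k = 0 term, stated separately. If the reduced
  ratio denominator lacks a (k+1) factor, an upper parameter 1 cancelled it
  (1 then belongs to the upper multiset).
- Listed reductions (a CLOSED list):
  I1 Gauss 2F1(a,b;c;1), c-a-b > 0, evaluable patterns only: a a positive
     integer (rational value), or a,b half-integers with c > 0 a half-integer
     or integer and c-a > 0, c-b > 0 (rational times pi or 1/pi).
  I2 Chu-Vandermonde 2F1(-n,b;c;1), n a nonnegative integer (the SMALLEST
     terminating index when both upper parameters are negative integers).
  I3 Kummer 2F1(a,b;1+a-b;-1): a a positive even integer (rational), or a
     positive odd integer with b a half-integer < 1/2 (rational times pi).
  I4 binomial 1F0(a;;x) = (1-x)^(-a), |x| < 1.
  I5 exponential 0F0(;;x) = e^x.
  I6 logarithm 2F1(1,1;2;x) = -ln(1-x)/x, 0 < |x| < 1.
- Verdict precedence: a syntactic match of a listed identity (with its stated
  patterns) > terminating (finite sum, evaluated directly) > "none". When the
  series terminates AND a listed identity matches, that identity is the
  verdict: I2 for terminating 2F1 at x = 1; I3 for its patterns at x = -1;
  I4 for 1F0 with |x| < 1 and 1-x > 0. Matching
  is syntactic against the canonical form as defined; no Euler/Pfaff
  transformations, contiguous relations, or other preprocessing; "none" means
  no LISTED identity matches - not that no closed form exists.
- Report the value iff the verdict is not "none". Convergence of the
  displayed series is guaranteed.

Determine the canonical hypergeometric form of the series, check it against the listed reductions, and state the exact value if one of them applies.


Prefactor -1/5, argument 9/5: 0F0 with upper {-} over lower {-}. Verdict: exponential (I5) applies (the 0F0 exponential series at x = 9/5). Sum: (-1/5) * e^(9/5).

First insight: from the first term -1/5: striking the common factor k + 2/3 reduces the term (C = -1/5, x = 9/5).
Ratio: r(k) = (9/5) * 1 / [(k+1)] - rational in k, leading ratio (9/5); with t_0 = -1/5, classification follows.


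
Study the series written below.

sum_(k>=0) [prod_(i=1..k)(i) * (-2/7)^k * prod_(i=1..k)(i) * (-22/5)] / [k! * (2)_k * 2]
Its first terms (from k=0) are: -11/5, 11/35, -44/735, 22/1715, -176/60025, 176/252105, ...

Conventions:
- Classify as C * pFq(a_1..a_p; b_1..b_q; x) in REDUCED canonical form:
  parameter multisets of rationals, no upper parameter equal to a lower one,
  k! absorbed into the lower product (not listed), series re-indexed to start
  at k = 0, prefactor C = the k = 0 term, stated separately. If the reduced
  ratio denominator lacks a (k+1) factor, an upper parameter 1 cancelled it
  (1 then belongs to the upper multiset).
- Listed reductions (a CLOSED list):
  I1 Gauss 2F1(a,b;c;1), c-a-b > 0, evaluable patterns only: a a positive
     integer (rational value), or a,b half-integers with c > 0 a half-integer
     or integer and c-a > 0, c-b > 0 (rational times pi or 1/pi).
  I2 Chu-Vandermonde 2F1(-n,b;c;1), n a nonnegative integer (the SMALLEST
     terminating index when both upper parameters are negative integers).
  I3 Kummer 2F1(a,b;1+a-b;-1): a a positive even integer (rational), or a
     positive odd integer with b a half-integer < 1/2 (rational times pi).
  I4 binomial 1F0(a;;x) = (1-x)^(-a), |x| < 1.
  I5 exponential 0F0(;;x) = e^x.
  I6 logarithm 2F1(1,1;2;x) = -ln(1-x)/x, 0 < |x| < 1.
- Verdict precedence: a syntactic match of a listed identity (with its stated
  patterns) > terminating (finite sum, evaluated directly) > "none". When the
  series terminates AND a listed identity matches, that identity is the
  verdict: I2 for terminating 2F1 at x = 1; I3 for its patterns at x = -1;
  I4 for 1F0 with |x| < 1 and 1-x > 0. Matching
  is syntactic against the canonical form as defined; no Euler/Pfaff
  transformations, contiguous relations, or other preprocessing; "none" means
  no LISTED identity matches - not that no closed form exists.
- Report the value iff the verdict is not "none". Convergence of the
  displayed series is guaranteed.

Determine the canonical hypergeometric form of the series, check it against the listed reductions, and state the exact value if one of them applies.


Prefactor -11/5, argument -2/7: 2F1 with upper {1, 1} over lower {2}. Verdict: this is the logarithmic series (I6) (the logarithm: parameters (1,1;2), x = -2/7). Value: (-77/10) * ln(9/7).

First insight: t_0 being -11/5, the running product (prefactor -11/5) telescopes to a rising factorial.
Term ratio: r(k) = (-2/7) * (k+1) (k+1) / [(k+2) (k+1)] - rational in k. x = (-2/7); t_0 = -11/5; negate the roots.


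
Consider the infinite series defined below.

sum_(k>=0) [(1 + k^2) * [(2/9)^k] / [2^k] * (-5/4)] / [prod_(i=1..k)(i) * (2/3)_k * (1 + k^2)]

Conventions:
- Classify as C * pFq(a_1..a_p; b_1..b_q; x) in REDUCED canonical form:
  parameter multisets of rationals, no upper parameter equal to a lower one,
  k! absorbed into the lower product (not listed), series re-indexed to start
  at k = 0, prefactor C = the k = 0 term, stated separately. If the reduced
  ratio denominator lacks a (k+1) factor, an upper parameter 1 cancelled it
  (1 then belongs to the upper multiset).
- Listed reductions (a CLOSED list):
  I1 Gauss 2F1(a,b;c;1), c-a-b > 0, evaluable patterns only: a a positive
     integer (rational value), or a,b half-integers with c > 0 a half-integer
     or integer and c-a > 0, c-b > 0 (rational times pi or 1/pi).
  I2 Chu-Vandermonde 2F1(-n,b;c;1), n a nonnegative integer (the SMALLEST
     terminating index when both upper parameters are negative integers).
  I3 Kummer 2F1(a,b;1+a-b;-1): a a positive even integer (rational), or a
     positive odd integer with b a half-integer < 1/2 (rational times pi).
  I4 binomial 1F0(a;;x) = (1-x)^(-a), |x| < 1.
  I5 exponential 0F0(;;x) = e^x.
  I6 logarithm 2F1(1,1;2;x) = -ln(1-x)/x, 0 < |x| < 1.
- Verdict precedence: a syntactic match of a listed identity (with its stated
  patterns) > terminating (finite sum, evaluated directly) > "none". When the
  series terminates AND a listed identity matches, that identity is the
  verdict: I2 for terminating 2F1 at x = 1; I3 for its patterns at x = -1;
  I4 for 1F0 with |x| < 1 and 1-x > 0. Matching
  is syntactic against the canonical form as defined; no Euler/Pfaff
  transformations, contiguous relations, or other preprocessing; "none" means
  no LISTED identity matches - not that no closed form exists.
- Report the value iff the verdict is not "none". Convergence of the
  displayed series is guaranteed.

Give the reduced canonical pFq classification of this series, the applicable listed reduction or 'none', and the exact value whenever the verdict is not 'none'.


Key step: t_0 = -5/4 here, and k^2 + 1 divides numerator and denominator alike; C = -5/4, x = 1/9 after cancelling.
Consecutive-term ratio: r(k) = (1/9) * 1 / [(k+2/3) (k+1)] ; factor over Q: parameters, x = (1/9), and C = -5/4.

x = 1/9 here; the reduced form reads 0F1, upper {-}, lower {2/3}, C = -5/4. Verdict: none. No listed pattern accepts 0F1(-; 2/3; 1/9).


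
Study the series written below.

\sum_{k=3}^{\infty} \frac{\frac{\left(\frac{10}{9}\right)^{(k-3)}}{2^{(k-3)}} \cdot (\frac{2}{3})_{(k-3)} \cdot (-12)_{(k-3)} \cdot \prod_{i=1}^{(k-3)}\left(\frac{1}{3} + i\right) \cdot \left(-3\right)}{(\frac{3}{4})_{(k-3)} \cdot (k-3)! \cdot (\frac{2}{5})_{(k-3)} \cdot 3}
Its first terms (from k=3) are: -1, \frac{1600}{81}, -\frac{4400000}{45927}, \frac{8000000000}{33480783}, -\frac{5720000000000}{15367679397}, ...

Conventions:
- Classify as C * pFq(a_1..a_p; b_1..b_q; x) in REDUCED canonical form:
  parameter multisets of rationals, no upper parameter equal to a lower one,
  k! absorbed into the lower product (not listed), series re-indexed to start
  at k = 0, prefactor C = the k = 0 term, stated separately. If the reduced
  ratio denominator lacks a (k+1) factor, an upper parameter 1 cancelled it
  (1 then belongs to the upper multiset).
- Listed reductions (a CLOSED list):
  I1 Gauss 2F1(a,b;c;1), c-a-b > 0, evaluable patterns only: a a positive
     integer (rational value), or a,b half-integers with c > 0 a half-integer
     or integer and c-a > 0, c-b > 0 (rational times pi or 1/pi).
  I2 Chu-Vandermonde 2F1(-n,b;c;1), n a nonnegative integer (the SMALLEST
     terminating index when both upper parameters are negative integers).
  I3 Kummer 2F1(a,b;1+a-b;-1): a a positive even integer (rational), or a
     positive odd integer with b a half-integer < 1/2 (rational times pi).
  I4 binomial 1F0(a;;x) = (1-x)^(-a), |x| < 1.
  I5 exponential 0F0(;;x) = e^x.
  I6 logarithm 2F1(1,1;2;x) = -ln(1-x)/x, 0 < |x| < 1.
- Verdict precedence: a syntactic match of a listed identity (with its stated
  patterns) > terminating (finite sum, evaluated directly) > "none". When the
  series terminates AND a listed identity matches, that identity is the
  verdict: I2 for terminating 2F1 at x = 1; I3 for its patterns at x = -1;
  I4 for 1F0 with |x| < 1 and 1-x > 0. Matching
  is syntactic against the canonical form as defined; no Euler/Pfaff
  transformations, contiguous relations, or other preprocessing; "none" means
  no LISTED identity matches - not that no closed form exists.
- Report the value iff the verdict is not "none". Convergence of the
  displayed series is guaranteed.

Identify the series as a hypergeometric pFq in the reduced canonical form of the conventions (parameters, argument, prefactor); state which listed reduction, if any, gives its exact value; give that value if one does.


The tell: from the first term -1: the running product (prefactor -1) telescopes to a rising factorial.
Ratio: r(k) = \frac{5}{9} * (k-12) (k+\frac{2}{3}) (k+\frac{4}{3}) / [(k+\frac{2}{5}) (k+\frac{3}{4}) (k+1)] - rational; roots negated = parameters, x = \frac{5}{9}, C = -1.

x = \frac{5}{9} here; the reduced form reads 3F2, upper {-12, \frac{2}{3}, \frac{4}{3}}, lower {\frac{2}{5}, \frac{3}{4}}, C = -1. Verdict: terminating - upper -12 stops the sum at k = 12; the 13 terms are added exactly. Value: \frac{11595980558796756494977805974485235428533}{240176919840091070766074919485390614742667}.
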